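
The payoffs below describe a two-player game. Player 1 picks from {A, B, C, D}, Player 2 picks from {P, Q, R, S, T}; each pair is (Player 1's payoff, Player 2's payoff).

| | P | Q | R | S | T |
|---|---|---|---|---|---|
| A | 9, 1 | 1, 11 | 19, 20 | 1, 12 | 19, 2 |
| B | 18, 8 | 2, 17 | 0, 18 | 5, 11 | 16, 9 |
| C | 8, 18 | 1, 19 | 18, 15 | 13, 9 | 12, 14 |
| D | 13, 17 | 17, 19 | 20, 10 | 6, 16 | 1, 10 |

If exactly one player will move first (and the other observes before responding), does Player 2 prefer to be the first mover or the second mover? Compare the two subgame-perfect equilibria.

second

If Player 1 leads: Player 2's best replies are A→R, B→R, C→Q, D→Q; Player 1's induced payoffs 19, 0, 1, 17; outcome (A, R), payoffs (19, 20).
If Player 2 leads: Player 1's best replies are P→B, Q→D, R→D, S→C, T→A; Player 2's induced payoffs 8, 19, 10, 9, 2; outcome (D, Q), payoffs (17, 19).
Player 2 gets 19 moving first and 20 moving second, so Player 2 prefers to move second.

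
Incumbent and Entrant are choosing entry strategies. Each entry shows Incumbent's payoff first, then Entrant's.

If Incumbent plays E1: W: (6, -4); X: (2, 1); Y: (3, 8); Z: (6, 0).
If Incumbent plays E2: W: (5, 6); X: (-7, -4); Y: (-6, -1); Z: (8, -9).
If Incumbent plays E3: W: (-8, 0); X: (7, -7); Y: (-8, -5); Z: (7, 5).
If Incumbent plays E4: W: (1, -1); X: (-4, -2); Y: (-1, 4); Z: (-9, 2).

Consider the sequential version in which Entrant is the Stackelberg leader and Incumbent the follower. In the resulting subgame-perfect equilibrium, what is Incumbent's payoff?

Backward induction with Entrant moving first.
- W: BR = E1, leader payoff -4.
- X: BR = E3, leader payoff -7.
- Y: BR = E1, leader payoff 8.
- Z: BR = E2, leader payoff -9.
Maximizing over -4, -7, 8, -9, Entrant chooses Y. Subgame-perfect outcome: (E1, Y) with payoffs (3, 8).

3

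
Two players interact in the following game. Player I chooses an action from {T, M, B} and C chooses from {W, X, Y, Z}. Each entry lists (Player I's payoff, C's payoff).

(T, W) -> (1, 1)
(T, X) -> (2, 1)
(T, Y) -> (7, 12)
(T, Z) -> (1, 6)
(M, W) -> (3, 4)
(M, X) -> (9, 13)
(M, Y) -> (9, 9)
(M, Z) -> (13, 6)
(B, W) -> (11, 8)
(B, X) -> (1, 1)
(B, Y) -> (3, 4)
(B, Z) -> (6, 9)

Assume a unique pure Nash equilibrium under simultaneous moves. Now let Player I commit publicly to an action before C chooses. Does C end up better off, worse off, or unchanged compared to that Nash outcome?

C best-responds to each possible Player I move:
- T: BR = Y, leader payoff 7.
- M: BR = X, leader payoff 9.
- B: BR = Z, leader payoff 6.
Player I's induced payoffs are 7, 9, 6, so Player I commits to M. Subgame-perfect outcome: (M, X) with payoffs (9, 13).
Now find the simultaneous Nash equilibrium.
Player I's best replies: W→B; X→M; Y→M; Z→M.
C's best replies: T→Y; M→X; B→Z.
Only (M, X) has each player best-responding; Nash payoffs (9, 13).
C earns 13 sequentially versus 13 at the Nash outcome: unchanged.

unchanged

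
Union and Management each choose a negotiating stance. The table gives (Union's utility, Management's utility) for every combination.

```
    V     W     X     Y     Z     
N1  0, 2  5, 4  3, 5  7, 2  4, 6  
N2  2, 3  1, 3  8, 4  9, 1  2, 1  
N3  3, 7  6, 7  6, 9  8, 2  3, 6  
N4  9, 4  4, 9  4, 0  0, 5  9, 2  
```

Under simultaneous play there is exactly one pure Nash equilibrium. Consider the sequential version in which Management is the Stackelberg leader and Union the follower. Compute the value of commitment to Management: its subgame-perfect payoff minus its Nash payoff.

3

Backward induction with Management moving first.
- V → Union plays N4 (best of 0, 2, 3, 9); Management gets 4.
- W → Union plays N3 (best of 5, 1, 6, 4); Management gets 7.
- X → Union plays N2 (best of 3, 8, 6, 4); Management gets 4.
- Y → Union plays N2 (best of 7, 9, 8, 0); Management gets 1.
- Z → Union plays N4 (best of 4, 2, 3, 9); Management gets 2.
Management's induced payoffs are 4, 7, 4, 1, 2, so Management commits to W. Subgame-perfect outcome: (N3, W) with payoffs (6, 7).
Under simultaneous play:
Union's best replies: V→N4; W→N3; X→N2; Y→N2; Z→N4.
Management's best replies: N1→Z; N2→X; N3→X; N4→W.
Only (N2, X) has each player best-responding; Nash payoffs (8, 4).
Management's commitment gain: 7 − 4 = 3.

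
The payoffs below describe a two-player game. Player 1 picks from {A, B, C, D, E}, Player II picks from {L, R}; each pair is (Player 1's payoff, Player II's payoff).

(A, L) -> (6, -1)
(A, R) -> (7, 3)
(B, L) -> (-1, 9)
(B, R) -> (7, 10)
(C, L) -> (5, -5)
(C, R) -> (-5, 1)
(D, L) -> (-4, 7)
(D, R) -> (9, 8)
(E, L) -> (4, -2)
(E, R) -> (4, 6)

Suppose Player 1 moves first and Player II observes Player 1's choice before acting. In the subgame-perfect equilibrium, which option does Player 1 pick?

Backward induction with Player 1 moving first.
- A: Player II compares -1, 3 and picks R; Player 1 would get 7.
- B: Player II compares 9, 10 and picks R; Player 1 would get 7.
- C: Player II compares -5, 1 and picks R; Player 1 would get -5.
- D: Player II compares 7, 8 and picks R; Player 1 would get 9.
- E: Player II compares -2, 6 and picks R; Player 1 would get 4.
Maximizing over 7, 7, -5, 9, 4, Player 1 chooses D. Subgame-perfect outcome: (D, R) with payoffs (9, 8).

D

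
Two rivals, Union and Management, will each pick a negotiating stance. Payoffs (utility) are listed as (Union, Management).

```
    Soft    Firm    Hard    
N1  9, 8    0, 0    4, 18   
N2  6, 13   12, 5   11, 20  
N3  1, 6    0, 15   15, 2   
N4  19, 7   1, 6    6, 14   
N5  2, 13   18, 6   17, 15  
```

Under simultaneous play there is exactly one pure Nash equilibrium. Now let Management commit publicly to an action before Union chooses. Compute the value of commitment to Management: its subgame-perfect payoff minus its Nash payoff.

Union best-responds to each possible Management move:
- Soft → Union plays N4 (best of 9, 6, 1, 19, 2); Management gets 7.
- Firm → Union plays N5 (best of 0, 12, 0, 1, 18); Management gets 6.
- Hard → Union plays N5 (best of 4, 11, 15, 6, 17); Management gets 15.
Management's induced payoffs are 7, 6, 15, so Management commits to Hard. Subgame-perfect outcome: (N5, Hard) with payoffs (17, 15).
Under simultaneous play:
Union's best replies: Soft→N4; Firm→N5; Hard→N5.
Management's best replies: N1→Hard; N2→Hard; N3→Firm; N4→Hard; N5→Hard.
Only (N5, Hard) has each player best-responding; Nash payoffs (17, 15).
Management's commitment gain: 15 − 15 = 0.

0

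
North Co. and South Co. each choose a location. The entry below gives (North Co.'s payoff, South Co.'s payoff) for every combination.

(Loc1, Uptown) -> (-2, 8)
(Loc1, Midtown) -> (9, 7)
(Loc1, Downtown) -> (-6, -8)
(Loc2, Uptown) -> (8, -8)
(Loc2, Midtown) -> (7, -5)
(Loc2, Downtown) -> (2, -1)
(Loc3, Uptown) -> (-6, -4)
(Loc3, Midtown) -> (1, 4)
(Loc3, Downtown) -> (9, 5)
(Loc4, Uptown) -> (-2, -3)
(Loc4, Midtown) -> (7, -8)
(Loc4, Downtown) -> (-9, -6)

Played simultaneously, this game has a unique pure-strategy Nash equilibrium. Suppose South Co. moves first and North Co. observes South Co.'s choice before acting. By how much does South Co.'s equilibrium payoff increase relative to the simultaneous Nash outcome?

2

Solve by backward induction (South Co. leads).
- Uptown: North Co. compares -2, 8, -6, -2 and picks Loc2; South Co. would get -8.
- Midtown: North Co. compares 9, 7, 1, 7 and picks Loc1; South Co. would get 7.
- Downtown: North Co. compares -6, 2, 9, -9 and picks Loc3; South Co. would get 5.
South Co.'s induced payoffs are -8, 7, 5, so South Co. commits to Midtown. Subgame-perfect outcome: (Loc1, Midtown) with payoffs (9, 7).
For the simultaneous game, intersect best replies.
North Co.'s best replies: Uptown→Loc2; Midtown→Loc1; Downtown→Loc3.
South Co.'s best replies: Loc1→Uptown; Loc2→Downtown; Loc3→Downtown; Loc4→Uptown.
The unique mutual best reply is (Loc3, Downtown), giving (9, 5).
South Co.'s commitment gain: 7 − 5 = 2.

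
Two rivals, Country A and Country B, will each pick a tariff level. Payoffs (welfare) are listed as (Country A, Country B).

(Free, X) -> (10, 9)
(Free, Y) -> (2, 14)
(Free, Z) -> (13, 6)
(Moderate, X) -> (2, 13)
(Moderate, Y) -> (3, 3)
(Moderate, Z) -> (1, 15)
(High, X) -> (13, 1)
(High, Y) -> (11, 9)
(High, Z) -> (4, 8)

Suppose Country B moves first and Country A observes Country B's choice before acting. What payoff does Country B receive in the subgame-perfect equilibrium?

9

Solve by backward induction (Country B leads).
- X: BR = High, leader payoff 1.
- Y: BR = High, leader payoff 9.
- Z: BR = Free, leader payoff 6.
Maximizing over 1, 9, 6, Country B chooses Y. Subgame-perfect outcome: (High, Y) with payoffs (11, 9).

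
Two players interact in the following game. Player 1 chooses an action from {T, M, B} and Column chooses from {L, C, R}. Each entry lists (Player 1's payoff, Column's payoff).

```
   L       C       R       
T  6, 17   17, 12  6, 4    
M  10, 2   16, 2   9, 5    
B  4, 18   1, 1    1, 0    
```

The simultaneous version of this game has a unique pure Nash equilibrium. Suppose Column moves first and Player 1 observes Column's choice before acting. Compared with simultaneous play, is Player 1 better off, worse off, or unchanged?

Work backward from Player 1's decision.
- L: Player 1 compares 6, 10, 4 and picks M; Column would get 2.
- C: Player 1 compares 17, 16, 1 and picks T; Column would get 12.
- R: Player 1 compares 6, 9, 1 and picks M; Column would get 5.
Maximizing over 2, 12, 5, Column chooses C. Subgame-perfect outcome: (T, C) with payoffs (17, 12).
Under simultaneous play:
Player 1's best replies: L→M; C→T; R→M.
Column's best replies: T→L; M→R; B→L.
Only (M, R) has each player best-responding; Nash payoffs (9, 5).
Player 1 earns 17 sequentially versus 9 at the Nash outcome: better off.

better off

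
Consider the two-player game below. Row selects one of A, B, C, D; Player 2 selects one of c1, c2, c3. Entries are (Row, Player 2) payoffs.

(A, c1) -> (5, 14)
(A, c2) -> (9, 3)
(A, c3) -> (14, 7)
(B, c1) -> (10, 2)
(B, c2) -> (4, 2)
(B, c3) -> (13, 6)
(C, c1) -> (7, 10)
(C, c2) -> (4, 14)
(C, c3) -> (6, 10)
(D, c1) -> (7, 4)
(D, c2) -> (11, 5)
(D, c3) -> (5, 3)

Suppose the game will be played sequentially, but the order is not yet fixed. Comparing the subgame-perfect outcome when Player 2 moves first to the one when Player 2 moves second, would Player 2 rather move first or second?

first

If Row leads: Player 2's best replies are A→c1, B→c3, C→c2, D→c2; Row's induced payoffs 5, 13, 4, 11; outcome (B, c3), payoffs (13, 6).
If Player 2 leads: Row's best replies are c1→B, c2→D, c3→A; Player 2's induced payoffs 2, 5, 7; outcome (A, c3), payoffs (14, 7).
Player 2 gets 7 moving first and 6 moving second, so Player 2 prefers to move first.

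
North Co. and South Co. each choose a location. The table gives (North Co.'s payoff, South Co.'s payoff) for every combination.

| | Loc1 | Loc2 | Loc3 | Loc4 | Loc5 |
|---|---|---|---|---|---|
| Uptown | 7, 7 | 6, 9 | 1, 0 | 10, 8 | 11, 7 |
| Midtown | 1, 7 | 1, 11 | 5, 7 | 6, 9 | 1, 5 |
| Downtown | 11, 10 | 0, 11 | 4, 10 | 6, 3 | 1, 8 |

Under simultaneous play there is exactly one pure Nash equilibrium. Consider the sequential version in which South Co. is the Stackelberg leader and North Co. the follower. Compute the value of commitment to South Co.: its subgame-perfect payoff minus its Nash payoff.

Backward induction with South Co. moving first.
- Loc1: North Co. compares 7, 1, 11 and picks Downtown; South Co. would get 10.
- Loc2: North Co. compares 6, 1, 0 and picks Uptown; South Co. would get 9.
- Loc3: North Co. compares 1, 5, 4 and picks Midtown; South Co. would get 7.
- Loc4: North Co. compares 10, 6, 6 and picks Uptown; South Co. would get 8.
- Loc5: North Co. compares 11, 1, 1 and picks Uptown; South Co. would get 7.
Among 10, 9, 7, 8, 7, the best is 10 at Loc1. Subgame-perfect outcome: (Downtown, Loc1) with payoffs (11, 10).
Under simultaneous play:
North Co.'s best replies: Loc1→Downtown; Loc2→Uptown; Loc3→Midtown; Loc4→Uptown; Loc5→Uptown.
South Co.'s best replies: Uptown→Loc2; Midtown→Loc2; Downtown→Loc2.
Only (Uptown, Loc2) has each player best-responding; Nash payoffs (6, 9).
South Co.'s commitment gain: 10 − 9 = 1.

1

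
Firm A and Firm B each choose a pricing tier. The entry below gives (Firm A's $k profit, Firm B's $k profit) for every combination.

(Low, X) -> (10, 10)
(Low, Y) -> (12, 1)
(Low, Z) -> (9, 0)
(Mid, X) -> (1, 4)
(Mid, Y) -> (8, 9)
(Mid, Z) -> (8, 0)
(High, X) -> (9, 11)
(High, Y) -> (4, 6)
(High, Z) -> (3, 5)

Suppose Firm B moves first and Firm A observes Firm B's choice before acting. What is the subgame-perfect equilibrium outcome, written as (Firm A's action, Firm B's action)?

(Low, X)

Firm A best-responds to each possible Firm B move:
- X: Firm A compares 10, 1, 9 and picks Low; Firm B would get 10.
- Y: Firm A compares 12, 8, 4 and picks Low; Firm B would get 1.
- Z: Firm A compares 9, 8, 3 and picks Low; Firm B would get 0.
Among 10, 1, 0, the best is 10 at X. Subgame-perfect outcome: (Low, X) with payoffs (10, 10).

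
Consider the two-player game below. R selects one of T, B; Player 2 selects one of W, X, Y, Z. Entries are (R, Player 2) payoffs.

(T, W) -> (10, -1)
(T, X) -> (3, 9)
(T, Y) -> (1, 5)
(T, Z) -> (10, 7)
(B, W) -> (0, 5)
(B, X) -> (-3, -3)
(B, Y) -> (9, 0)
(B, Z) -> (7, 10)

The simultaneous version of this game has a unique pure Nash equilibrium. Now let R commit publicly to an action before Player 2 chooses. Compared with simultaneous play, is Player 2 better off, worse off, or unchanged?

better off

Player 2 best-responds to each possible R move:
- T: Player 2 compares -1, 9, 5, 7 and picks X; R would get 3.
- B: Player 2 compares 5, -3, 0, 10 and picks Z; R would get 7.
Maximizing over 3, 7, R chooses B. Subgame-perfect outcome: (B, Z) with payoffs (7, 10).
Under simultaneous play:
R's best replies: W→T; X→T; Y→B; Z→T.
Player 2's best replies: T→X; B→Z.
The unique mutual best reply is (T, X), giving (3, 9).
Player 2 earns 10 sequentially versus 9 at the Nash outcome: better off.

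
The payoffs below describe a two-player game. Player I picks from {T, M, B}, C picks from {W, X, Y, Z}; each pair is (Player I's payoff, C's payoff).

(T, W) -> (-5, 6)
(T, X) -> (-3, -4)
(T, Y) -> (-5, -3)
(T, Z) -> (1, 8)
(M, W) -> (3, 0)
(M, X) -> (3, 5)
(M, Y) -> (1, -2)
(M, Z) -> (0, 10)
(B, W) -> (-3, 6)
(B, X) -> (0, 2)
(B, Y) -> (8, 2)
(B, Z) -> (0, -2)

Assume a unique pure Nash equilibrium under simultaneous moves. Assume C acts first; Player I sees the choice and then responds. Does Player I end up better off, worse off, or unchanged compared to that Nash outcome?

Player I best-responds to each possible C move:
- W → Player I plays M (best of -5, 3, -3); C gets 0.
- X → Player I plays M (best of -3, 3, 0); C gets 5.
- Y → Player I plays B (best of -5, 1, 8); C gets 2.
- Z → Player I plays T (best of 1, 0, 0); C gets 8.
Maximizing over 0, 5, 2, 8, C chooses Z. Subgame-perfect outcome: (T, Z) with payoffs (1, 8).
Now find the simultaneous Nash equilibrium.
Player I's best replies: W→M; X→M; Y→B; Z→T.
C's best replies: T→Z; M→Z; B→W.
Only (T, Z) has each player best-responding; Nash payoffs (1, 8).
Player I earns 1 sequentially versus 1 at the Nash outcome: unchanged.

unchanged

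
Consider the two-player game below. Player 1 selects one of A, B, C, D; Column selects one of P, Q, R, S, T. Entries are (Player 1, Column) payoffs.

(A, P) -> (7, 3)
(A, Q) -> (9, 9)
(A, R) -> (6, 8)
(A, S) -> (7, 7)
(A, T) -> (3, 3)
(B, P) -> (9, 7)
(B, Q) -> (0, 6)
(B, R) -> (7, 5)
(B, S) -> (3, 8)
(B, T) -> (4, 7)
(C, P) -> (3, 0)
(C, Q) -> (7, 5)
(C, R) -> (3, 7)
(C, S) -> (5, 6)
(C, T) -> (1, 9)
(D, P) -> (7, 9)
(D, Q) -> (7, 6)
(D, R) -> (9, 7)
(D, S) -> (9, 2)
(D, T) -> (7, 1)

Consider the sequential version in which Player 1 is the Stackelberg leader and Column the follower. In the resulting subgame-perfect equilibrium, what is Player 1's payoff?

9

Column best-responds to each possible Player 1 move:
- A → Column plays Q (best of 3, 9, 8, 7, 3); Player 1 gets 9.
- B → Column plays S (best of 7, 6, 5, 8, 7); Player 1 gets 3.
- C → Column plays T (best of 0, 5, 7, 6, 9); Player 1 gets 1.
- D → Column plays P (best of 9, 6, 7, 2, 1); Player 1 gets 7.
Maximizing over 9, 3, 1, 7, Player 1 chooses A. Subgame-perfect outcome: (A, Q) with payoffs (9, 9).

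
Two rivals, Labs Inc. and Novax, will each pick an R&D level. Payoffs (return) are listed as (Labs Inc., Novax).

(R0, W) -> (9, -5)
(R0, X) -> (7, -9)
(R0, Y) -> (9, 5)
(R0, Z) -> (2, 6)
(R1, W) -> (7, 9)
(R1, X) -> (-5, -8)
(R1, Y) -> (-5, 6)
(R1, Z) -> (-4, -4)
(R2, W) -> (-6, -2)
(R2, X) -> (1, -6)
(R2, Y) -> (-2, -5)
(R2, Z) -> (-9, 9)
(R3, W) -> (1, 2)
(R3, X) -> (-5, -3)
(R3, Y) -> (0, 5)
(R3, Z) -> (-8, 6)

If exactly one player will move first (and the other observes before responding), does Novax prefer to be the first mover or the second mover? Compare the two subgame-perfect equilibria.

If Labs Inc. leads: Novax's best replies are R0→Z, R1→W, R2→Z, R3→Z; Labs Inc.'s induced payoffs 2, 7, -9, -8; outcome (R1, W), payoffs (7, 9).
If Novax leads: Labs Inc.'s best replies are W→R0, X→R0, Y→R0, Z→R0; Novax's induced payoffs -5, -9, 5, 6; outcome (R0, Z), payoffs (2, 6).
Novax gets 6 moving first and 9 moving second, so Novax prefers to move second.

second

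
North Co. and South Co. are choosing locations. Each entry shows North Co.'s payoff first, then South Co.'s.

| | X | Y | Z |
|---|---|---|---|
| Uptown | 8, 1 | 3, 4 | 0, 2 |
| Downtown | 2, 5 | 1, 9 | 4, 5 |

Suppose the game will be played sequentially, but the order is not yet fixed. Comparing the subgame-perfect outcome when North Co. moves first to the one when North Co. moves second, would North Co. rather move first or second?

If North Co. leads: South Co.'s best replies are Uptown→Y, Downtown→Y; North Co.'s induced payoffs 3, 1; outcome (Uptown, Y), payoffs (3, 4).
If South Co. leads: North Co.'s best replies are X→Uptown, Y→Uptown, Z→Downtown; South Co.'s induced payoffs 1, 4, 5; outcome (Downtown, Z), payoffs (4, 5).
North Co. gets 3 moving first and 4 moving second, so North Co. prefers to move second.

second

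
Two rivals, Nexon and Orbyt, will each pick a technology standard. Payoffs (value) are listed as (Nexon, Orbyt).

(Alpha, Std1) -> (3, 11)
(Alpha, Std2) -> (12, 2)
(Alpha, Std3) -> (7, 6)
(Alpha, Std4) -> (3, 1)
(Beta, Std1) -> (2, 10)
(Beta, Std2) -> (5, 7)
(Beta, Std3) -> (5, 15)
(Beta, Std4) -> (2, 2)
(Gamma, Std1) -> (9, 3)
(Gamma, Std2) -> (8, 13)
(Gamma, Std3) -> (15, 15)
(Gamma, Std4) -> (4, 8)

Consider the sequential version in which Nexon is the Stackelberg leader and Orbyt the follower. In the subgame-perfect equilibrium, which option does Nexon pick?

Orbyt best-responds to each possible Nexon move:
- Alpha: BR = Std1, leader payoff 3.
- Beta: BR = Std3, leader payoff 5.
- Gamma: BR = Std3, leader payoff 15.
Nexon's induced payoffs are 3, 5, 15, so Nexon commits to Gamma. Subgame-perfect outcome: (Gamma, Std3) with payoffs (15, 15).

Gamma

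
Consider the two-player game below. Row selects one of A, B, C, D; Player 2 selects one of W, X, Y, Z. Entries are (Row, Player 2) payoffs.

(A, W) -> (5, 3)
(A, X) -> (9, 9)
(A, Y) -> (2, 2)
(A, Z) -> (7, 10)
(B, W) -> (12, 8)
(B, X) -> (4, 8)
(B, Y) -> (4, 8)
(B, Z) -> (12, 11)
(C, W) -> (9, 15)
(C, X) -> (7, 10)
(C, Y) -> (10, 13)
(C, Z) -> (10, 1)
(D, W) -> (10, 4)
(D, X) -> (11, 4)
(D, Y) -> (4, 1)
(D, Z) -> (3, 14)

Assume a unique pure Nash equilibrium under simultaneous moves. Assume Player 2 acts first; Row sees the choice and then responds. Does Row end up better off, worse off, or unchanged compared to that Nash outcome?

Solve by backward induction (Player 2 leads).
- W: BR = B, leader payoff 8.
- X: BR = D, leader payoff 4.
- Y: BR = C, leader payoff 13.
- Z: BR = B, leader payoff 11.
Maximizing over 8, 4, 13, 11, Player 2 chooses Y. Subgame-perfect outcome: (C, Y) with payoffs (10, 13).
Under simultaneous play:
Row's best replies: W→B; X→D; Y→C; Z→B.
Player 2's best replies: A→Z; B→Z; C→W; D→Z.
The unique mutual best reply is (B, Z), giving (12, 11).
Row earns 10 sequentially versus 12 at the Nash outcome: worse off.

worse off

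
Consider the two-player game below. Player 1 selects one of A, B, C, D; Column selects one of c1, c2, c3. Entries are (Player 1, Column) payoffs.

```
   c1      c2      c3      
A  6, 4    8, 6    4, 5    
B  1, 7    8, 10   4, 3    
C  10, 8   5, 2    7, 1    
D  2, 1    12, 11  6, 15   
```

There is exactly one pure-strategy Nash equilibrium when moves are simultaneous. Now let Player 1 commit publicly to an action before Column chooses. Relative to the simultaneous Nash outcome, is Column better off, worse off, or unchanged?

Column best-responds to each possible Player 1 move:
- A: BR = c2, leader payoff 8.
- B: BR = c2, leader payoff 8.
- C: BR = c1, leader payoff 10.
- D: BR = c3, leader payoff 6.
Among 8, 8, 10, 6, the best is 10 at C. Subgame-perfect outcome: (C, c1) with payoffs (10, 8).
Under simultaneous play:
Player 1's best replies: c1→C; c2→D; c3→C.
Column's best replies: A→c2; B→c2; C→c1; D→c3.
Only (C, c1) has each player best-responding; Nash payoffs (10, 8).
Column earns 8 sequentially versus 8 at the Nash outcome: unchanged.

unchanged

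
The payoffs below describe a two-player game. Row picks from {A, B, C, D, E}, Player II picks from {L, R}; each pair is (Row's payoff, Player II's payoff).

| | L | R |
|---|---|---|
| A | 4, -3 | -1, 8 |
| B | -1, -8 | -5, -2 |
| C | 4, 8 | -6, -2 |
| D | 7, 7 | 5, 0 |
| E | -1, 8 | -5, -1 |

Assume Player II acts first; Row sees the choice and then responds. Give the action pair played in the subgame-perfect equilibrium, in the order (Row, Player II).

(D, L)

Work backward from Row's decision.
- L: BR = D, leader payoff 7.
- R: BR = D, leader payoff 0.
Player II's induced payoffs are 7, 0, so Player II commits to L. Subgame-perfect outcome: (D, L) with payoffs (7, 7).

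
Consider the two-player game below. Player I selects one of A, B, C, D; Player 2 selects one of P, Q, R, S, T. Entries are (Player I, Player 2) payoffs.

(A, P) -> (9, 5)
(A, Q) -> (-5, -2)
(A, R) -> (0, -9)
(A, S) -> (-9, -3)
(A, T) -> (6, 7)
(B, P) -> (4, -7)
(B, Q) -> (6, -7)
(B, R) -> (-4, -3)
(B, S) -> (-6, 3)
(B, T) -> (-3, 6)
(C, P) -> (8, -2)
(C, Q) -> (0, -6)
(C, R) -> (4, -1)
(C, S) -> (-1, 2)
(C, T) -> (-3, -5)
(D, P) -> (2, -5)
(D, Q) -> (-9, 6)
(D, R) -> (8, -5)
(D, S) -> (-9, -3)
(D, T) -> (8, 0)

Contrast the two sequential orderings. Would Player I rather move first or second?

second

If Player I leads: Player 2's best replies are A→T, B→T, C→S, D→Q; Player I's induced payoffs 6, -3, -1, -9; outcome (A, T), payoffs (6, 7).
If Player 2 leads: Player I's best replies are P→A, Q→B, R→D, S→C, T→D; Player 2's induced payoffs 5, -7, -5, 2, 0; outcome (A, P), payoffs (9, 5).
Player I gets 6 moving first and 9 moving second, so Player I prefers to move second.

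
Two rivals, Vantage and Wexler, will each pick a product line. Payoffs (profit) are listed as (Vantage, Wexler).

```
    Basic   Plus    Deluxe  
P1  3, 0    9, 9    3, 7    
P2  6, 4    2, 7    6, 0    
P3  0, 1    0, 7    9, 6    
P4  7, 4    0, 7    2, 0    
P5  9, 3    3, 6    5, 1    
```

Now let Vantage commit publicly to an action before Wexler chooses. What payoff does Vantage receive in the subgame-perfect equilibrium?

9

Work backward from Wexler's decision.
- P1: Wexler compares 0, 9, 7 and picks Plus; Vantage would get 9.
- P2: Wexler compares 4, 7, 0 and picks Plus; Vantage would get 2.
- P3: Wexler compares 1, 7, 6 and picks Plus; Vantage would get 0.
- P4: Wexler compares 4, 7, 0 and picks Plus; Vantage would get 0.
- P5: Wexler compares 3, 6, 1 and picks Plus; Vantage would get 3.
Among 9, 2, 0, 0, 3, the best is 9 at P1. Subgame-perfect outcome: (P1, Plus) with payoffs (9, 9).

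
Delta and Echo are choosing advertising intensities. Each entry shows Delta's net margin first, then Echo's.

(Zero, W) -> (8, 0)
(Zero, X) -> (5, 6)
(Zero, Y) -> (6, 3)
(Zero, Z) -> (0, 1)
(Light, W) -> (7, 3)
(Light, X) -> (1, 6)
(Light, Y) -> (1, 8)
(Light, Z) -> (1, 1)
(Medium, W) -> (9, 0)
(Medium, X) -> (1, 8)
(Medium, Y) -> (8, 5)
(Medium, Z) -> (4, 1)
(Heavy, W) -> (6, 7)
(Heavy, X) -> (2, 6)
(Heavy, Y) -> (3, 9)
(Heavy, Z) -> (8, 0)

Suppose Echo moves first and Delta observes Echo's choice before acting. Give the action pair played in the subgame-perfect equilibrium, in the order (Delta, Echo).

Delta best-responds to each possible Echo move:
- W → Delta plays Medium (best of 8, 7, 9, 6); Echo gets 0.
- X → Delta plays Zero (best of 5, 1, 1, 2); Echo gets 6.
- Y → Delta plays Medium (best of 6, 1, 8, 3); Echo gets 5.
- Z → Delta plays Heavy (best of 0, 1, 4, 8); Echo gets 0.
Maximizing over 0, 6, 5, 0, Echo chooses X. Subgame-perfect outcome: (Zero, X) with payoffs (5, 6).

(Zero, X)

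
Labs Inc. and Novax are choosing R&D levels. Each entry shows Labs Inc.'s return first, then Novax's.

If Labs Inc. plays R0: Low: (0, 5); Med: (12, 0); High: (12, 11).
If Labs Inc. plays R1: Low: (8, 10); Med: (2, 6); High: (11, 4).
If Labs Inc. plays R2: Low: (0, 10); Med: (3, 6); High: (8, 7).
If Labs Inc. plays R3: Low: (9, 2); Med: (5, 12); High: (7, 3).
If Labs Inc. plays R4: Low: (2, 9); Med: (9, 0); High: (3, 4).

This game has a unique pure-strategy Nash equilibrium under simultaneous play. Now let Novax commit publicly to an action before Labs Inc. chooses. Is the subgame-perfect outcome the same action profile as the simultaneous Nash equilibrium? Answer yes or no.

yes

Work backward from Labs Inc.'s decision.
- Low: Labs Inc. compares 0, 8, 0, 9, 2 and picks R3; Novax would get 2.
- Med: Labs Inc. compares 12, 2, 3, 5, 9 and picks R0; Novax would get 0.
- High: Labs Inc. compares 12, 11, 8, 7, 3 and picks R0; Novax would get 11.
Maximizing over 2, 0, 11, Novax chooses High. Subgame-perfect outcome: (R0, High) with payoffs (12, 11).
For the simultaneous game, intersect best replies.
Labs Inc.'s best replies: Low→R3; Med→R0; High→R0.
Novax's best replies: R0→High; R1→Low; R2→Low; R3→Med; R4→Low.
The unique mutual best reply is (R0, High), giving (12, 11).
Sequential outcome (R0, High) coincides with the Nash profile (R0, High).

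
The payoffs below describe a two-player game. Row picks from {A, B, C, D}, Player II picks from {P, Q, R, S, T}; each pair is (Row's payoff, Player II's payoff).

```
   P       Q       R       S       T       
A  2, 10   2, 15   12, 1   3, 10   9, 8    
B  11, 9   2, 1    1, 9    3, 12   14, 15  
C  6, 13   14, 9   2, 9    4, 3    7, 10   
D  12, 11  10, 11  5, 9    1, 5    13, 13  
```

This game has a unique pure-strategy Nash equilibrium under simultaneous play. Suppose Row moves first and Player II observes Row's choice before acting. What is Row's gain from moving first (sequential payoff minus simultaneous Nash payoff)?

0

Player II best-responds to each possible Row move:
- A: Player II compares 10, 15, 1, 10, 8 and picks Q; Row would get 2.
- B: Player II compares 9, 1, 9, 12, 15 and picks T; Row would get 14.
- C: Player II compares 13, 9, 9, 3, 10 and picks P; Row would get 6.
- D: Player II compares 11, 11, 9, 5, 13 and picks T; Row would get 13.
Row's induced payoffs are 2, 14, 6, 13, so Row commits to B. Subgame-perfect outcome: (B, T) with payoffs (14, 15).
Now find the simultaneous Nash equilibrium.
Row's best replies: P→D; Q→C; R→A; S→C; T→B.
Player II's best replies: A→Q; B→T; C→P; D→T.
The unique mutual best reply is (B, T), giving (14, 15).
Row's commitment gain: 14 − 14 = 0.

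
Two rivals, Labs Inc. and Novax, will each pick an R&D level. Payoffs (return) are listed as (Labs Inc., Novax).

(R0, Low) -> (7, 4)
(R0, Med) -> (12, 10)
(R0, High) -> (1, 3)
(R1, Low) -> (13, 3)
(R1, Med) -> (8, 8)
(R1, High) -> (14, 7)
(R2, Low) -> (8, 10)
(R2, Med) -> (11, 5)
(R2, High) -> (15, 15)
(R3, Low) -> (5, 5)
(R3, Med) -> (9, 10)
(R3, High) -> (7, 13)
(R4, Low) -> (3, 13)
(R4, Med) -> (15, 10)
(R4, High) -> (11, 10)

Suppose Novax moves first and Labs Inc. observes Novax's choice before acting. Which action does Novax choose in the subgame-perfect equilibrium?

Solve by backward induction (Novax leads).
- Low: BR = R1, leader payoff 3.
- Med: BR = R4, leader payoff 10.
- High: BR = R2, leader payoff 15.
Novax's induced payoffs are 3, 10, 15, so Novax commits to High. Subgame-perfect outcome: (R2, High) with payoffs (15, 15).

High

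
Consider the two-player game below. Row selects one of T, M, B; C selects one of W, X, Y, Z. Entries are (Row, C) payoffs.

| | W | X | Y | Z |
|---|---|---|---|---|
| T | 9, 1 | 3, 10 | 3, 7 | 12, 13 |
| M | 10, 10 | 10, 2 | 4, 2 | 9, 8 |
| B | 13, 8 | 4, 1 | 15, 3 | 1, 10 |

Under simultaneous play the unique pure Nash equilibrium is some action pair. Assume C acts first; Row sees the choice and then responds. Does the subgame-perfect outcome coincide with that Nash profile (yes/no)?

Work backward from Row's decision.
- W: BR = B, leader payoff 8.
- X: BR = M, leader payoff 2.
- Y: BR = B, leader payoff 3.
- Z: BR = T, leader payoff 13.
Among 8, 2, 3, 13, the best is 13 at Z. Subgame-perfect outcome: (T, Z) with payoffs (12, 13).
For the simultaneous game, intersect best replies.
Row's best replies: W→B; X→M; Y→B; Z→T.
C's best replies: T→Z; M→W; B→Z.
Only (T, Z) has each player best-responding; Nash payoffs (12, 13).
Sequential outcome (T, Z) coincides with the Nash profile (T, Z).

yes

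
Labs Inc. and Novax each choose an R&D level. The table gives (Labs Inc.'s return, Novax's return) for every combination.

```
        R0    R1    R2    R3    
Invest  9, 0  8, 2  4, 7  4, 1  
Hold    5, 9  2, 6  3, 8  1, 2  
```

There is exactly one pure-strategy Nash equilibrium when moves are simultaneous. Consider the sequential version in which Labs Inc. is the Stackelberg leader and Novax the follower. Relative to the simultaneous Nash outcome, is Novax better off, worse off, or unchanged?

better off

Solve by backward induction (Labs Inc. leads).
- Invest → Novax plays R2 (best of 0, 2, 7, 1); Labs Inc. gets 4.
- Hold → Novax plays R0 (best of 9, 6, 8, 2); Labs Inc. gets 5.
Labs Inc.'s induced payoffs are 4, 5, so Labs Inc. commits to Hold. Subgame-perfect outcome: (Hold, R0) with payoffs (5, 9).
For the simultaneous game, intersect best replies.
Labs Inc.'s best replies: R0→Invest; R1→Invest; R2→Invest; R3→Invest.
Novax's best replies: Invest→R2; Hold→R0.
Only (Invest, R2) has each player best-responding; Nash payoffs (4, 7).
Novax earns 9 sequentially versus 7 at the Nash outcome: better off.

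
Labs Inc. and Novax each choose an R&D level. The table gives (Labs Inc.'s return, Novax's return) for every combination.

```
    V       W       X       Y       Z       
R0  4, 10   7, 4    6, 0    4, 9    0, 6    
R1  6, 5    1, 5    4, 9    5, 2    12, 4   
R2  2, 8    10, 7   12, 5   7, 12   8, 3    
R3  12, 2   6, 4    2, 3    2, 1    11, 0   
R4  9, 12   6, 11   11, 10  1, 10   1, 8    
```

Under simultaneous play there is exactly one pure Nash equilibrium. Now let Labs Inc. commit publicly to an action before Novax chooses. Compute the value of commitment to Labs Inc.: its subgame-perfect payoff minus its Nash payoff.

2

Backward induction with Labs Inc. moving first.
- R0: BR = V, leader payoff 4.
- R1: BR = X, leader payoff 4.
- R2: BR = Y, leader payoff 7.
- R3: BR = W, leader payoff 6.
- R4: BR = V, leader payoff 9.
Among 4, 4, 7, 6, 9, the best is 9 at R4. Subgame-perfect outcome: (R4, V) with payoffs (9, 12).
Under simultaneous play:
Labs Inc.'s best replies: V→R3; W→R2; X→R2; Y→R2; Z→R1.
Novax's best replies: R0→V; R1→X; R2→Y; R3→W; R4→V.
The unique mutual best reply is (R2, Y), giving (7, 12).
Labs Inc.'s commitment gain: 9 − 7 = 2.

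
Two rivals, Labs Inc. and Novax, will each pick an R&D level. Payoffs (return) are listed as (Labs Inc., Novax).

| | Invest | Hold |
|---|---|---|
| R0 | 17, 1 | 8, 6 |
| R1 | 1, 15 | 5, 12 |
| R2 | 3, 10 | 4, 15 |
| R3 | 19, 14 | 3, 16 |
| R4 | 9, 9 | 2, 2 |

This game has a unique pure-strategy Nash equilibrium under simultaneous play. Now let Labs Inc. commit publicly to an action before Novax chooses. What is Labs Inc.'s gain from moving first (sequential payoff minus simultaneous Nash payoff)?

1

Work backward from Novax's decision.
- R0: Novax compares 1, 6 and picks Hold; Labs Inc. would get 8.
- R1: Novax compares 15, 12 and picks Invest; Labs Inc. would get 1.
- R2: Novax compares 10, 15 and picks Hold; Labs Inc. would get 4.
- R3: Novax compares 14, 16 and picks Hold; Labs Inc. would get 3.
- R4: Novax compares 9, 2 and picks Invest; Labs Inc. would get 9.
Maximizing over 8, 1, 4, 3, 9, Labs Inc. chooses R4. Subgame-perfect outcome: (R4, Invest) with payoffs (9, 9).
Under simultaneous play:
Labs Inc.'s best replies: Invest→R3; Hold→R0.
Novax's best replies: R0→Hold; R1→Invest; R2→Hold; R3→Hold; R4→Invest.
The unique mutual best reply is (R0, Hold), giving (8, 6).
Labs Inc.'s commitment gain: 9 − 8 = 1.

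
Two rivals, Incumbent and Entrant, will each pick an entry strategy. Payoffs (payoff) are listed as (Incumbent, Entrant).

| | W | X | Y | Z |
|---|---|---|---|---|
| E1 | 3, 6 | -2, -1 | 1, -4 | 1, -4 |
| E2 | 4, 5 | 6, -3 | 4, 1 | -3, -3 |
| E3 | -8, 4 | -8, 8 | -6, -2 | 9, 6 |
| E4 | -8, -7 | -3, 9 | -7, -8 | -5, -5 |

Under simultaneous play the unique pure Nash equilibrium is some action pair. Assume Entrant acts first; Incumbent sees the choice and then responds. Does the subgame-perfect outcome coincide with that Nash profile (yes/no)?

Work backward from Incumbent's decision.
- W → Incumbent plays E2 (best of 3, 4, -8, -8); Entrant gets 5.
- X → Incumbent plays E2 (best of -2, 6, -8, -3); Entrant gets -3.
- Y → Incumbent plays E2 (best of 1, 4, -6, -7); Entrant gets 1.
- Z → Incumbent plays E3 (best of 1, -3, 9, -5); Entrant gets 6.
Among 5, -3, 1, 6, the best is 6 at Z. Subgame-perfect outcome: (E3, Z) with payoffs (9, 6).
Now find the simultaneous Nash equilibrium.
Incumbent's best replies: W→E2; X→E2; Y→E2; Z→E3.
Entrant's best replies: E1→W; E2→W; E3→X; E4→X.
The unique mutual best reply is (E2, W), giving (4, 5).
Sequential outcome (E3, Z) differs from the Nash profile (E2, W).

no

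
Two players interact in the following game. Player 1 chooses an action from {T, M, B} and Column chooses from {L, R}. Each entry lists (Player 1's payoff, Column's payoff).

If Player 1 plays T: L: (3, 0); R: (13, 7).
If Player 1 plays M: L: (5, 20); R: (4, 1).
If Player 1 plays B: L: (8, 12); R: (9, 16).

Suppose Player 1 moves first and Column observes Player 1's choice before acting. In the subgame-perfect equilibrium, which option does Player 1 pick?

T

Column best-responds to each possible Player 1 move:
- T: Column compares 0, 7 and picks R; Player 1 would get 13.
- M: Column compares 20, 1 and picks L; Player 1 would get 5.
- B: Column compares 12, 16 and picks R; Player 1 would get 9.
Maximizing over 13, 5, 9, Player 1 chooses T. Subgame-perfect outcome: (T, R) with payoffs (13, 7).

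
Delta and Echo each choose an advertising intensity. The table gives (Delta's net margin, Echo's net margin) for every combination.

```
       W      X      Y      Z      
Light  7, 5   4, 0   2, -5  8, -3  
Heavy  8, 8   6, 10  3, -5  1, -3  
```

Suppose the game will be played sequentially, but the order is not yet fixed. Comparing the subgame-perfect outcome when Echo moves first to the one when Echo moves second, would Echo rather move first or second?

If Delta leads: Echo's best replies are Light→W, Heavy→X; Delta's induced payoffs 7, 6; outcome (Light, W), payoffs (7, 5).
If Echo leads: Delta's best replies are W→Heavy, X→Heavy, Y→Heavy, Z→Light; Echo's induced payoffs 8, 10, -5, -3; outcome (Heavy, X), payoffs (6, 10).
Echo gets 10 moving first and 5 moving second, so Echo prefers to move first.

first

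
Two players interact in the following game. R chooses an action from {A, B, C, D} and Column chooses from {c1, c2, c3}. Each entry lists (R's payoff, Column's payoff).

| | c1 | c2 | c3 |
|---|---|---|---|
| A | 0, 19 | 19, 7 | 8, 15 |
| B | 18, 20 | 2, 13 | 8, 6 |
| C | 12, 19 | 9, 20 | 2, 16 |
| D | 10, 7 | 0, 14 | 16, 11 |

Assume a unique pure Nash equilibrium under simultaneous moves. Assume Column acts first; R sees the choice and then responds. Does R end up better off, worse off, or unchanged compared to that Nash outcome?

unchanged

Solve by backward induction (Column leads).
- c1: BR = B, leader payoff 20.
- c2: BR = A, leader payoff 7.
- c3: BR = D, leader payoff 11.
Among 20, 7, 11, the best is 20 at c1. Subgame-perfect outcome: (B, c1) with payoffs (18, 20).
Now find the simultaneous Nash equilibrium.
R's best replies: c1→B; c2→A; c3→D.
Column's best replies: A→c1; B→c1; C→c2; D→c2.
Only (B, c1) has each player best-responding; Nash payoffs (18, 20).
R earns 18 sequentially versus 18 at the Nash outcome: unchanged.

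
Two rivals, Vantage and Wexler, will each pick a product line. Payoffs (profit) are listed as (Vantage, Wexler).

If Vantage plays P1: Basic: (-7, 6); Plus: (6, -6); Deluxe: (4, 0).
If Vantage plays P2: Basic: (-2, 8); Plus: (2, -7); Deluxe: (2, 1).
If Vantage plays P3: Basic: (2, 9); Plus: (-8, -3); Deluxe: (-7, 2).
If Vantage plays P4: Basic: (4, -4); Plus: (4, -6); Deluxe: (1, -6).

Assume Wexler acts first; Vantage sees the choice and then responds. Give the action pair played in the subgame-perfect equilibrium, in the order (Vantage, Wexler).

Solve by backward induction (Wexler leads).
- Basic: Vantage compares -7, -2, 2, 4 and picks P4; Wexler would get -4.
- Plus: Vantage compares 6, 2, -8, 4 and picks P1; Wexler would get -6.
- Deluxe: Vantage compares 4, 2, -7, 1 and picks P1; Wexler would get 0.
Among -4, -6, 0, the best is 0 at Deluxe. Subgame-perfect outcome: (P1, Deluxe) with payoffs (4, 0).

(P1, Deluxe)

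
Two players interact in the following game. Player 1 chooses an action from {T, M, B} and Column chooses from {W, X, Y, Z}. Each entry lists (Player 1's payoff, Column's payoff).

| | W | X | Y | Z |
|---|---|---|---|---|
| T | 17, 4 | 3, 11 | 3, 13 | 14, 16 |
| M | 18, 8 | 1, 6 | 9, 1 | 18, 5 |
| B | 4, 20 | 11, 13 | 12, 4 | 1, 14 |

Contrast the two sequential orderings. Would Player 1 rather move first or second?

If Player 1 leads: Column's best replies are T→Z, M→W, B→W; Player 1's induced payoffs 14, 18, 4; outcome (M, W), payoffs (18, 8).
If Column leads: Player 1's best replies are W→M, X→B, Y→B, Z→M; Column's induced payoffs 8, 13, 4, 5; outcome (B, X), payoffs (11, 13).
Player 1 gets 18 moving first and 11 moving second, so Player 1 prefers to move first.

first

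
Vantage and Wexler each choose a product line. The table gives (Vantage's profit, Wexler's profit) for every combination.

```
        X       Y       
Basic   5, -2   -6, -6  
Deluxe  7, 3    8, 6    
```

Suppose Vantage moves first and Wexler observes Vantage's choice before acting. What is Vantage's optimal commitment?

Work backward from Wexler's decision.
- Basic: BR = X, leader payoff 5.
- Deluxe: BR = Y, leader payoff 8.
Among 5, 8, the best is 8 at Deluxe. Subgame-perfect outcome: (Deluxe, Y) with payoffs (8, 6).

Deluxe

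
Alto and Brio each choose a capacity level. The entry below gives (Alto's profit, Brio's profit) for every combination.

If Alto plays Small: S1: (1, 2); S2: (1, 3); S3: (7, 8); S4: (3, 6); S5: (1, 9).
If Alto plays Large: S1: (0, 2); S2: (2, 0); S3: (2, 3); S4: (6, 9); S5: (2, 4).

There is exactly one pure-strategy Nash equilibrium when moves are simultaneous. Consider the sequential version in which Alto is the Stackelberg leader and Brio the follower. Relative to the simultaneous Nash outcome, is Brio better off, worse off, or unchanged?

Backward induction with Alto moving first.
- Small → Brio plays S5 (best of 2, 3, 8, 6, 9); Alto gets 1.
- Large → Brio plays S4 (best of 2, 0, 3, 9, 4); Alto gets 6.
Maximizing over 1, 6, Alto chooses Large. Subgame-perfect outcome: (Large, S4) with payoffs (6, 9).
Under simultaneous play:
Alto's best replies: S1→Small; S2→Large; S3→Small; S4→Large; S5→Large.
Brio's best replies: Small→S5; Large→S4.
The unique mutual best reply is (Large, S4), giving (6, 9).
Brio earns 9 sequentially versus 9 at the Nash outcome: unchanged.

unchanged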